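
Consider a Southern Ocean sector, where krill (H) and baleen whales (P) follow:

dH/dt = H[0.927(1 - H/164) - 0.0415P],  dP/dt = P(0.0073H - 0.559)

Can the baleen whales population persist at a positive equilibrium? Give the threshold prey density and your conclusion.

The predator equation gives dP/dt > 0 only when H > 0.559/0.0073 = 76.6.
Without the predator, H → K = 164. Since 164 > 76.6, the predator can invade and persist.

Threshold H = 76.6; K > 76.6, so yes, the predator persists.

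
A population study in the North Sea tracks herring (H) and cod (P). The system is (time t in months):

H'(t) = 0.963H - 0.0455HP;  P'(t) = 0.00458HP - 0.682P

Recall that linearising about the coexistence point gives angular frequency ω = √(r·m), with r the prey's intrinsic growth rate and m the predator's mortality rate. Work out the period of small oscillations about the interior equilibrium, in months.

Here r = 0.963 and m = 0.682, so r·m = 0.657.
ω = √0.657 = 0.81 per month, hence T = 2π/ω ≈ 7.75 months.

T ≈ 7.75 months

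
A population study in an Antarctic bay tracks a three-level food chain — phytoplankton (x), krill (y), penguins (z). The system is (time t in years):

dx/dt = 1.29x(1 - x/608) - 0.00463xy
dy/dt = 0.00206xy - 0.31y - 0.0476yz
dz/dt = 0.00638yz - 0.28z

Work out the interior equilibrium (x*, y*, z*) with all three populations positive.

From dz/dt = 0: 0.00638y* = 0.28, so y* = 43.9.
From dx/dt = 0: 1.29(1 - x*/608) = 0.00463·43.9, giving x* = 608·(1 - 0.158) = 512.
From dy/dt = 0: 0.00206·512 - 0.31 = 0.0476z*, so z* = 0.745/0.0476 = 15.7.

x* ≈ 512, y* ≈ 43.9, z* ≈ 15.7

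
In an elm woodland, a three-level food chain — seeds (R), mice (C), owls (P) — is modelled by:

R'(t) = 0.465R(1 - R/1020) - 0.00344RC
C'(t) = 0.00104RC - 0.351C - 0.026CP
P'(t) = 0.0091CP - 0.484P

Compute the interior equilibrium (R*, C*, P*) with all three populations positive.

From dP/dt = 0: 0.0091C* = 0.484, so C* = 53.2.
From dR/dt = 0: 0.465(1 - R*/1020) = 0.00344·53.2, giving R* = 1020·(1 - 0.393) = 619.
From dC/dt = 0: 0.00104·619 - 0.351 = 0.026P*, so P* = 0.292/0.026 = 11.2.

R* ≈ 619, C* ≈ 53.2, P* ≈ 11.2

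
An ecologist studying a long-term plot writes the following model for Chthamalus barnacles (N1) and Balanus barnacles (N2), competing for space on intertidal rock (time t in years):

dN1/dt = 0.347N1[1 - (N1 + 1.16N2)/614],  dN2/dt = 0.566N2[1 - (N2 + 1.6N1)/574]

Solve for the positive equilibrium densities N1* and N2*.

Setting both brackets to zero gives the nullclines N1 + 1.16N2 = 614 and 1.6N1 + N2 = 574.
Substituting N2 = 574 - 1.6N1 into the first: N1(1 - 1.16·1.6) = 614 - 1.16·574.
So N1* = -51.8/-0.856 = 60.6, and then N2* = 574 - 1.6·60.6 = 477.

N1* ≈ 60.6, N2* ≈ 477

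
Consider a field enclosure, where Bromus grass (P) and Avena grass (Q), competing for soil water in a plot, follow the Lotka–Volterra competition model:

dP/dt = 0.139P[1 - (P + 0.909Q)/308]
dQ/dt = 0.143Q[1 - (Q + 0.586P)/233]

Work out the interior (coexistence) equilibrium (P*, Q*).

P* ≈ 206, Q* ≈ 112

Setting both brackets to zero gives the nullclines P + 0.909Q = 308 and 0.586P + Q = 233.
Substituting Q = 233 - 0.586P into the first: P(1 - 0.909·0.586) = 308 - 0.909·233.
So P* = 96.2/0.467 = 206, and then Q* = 233 - 0.586·206 = 112.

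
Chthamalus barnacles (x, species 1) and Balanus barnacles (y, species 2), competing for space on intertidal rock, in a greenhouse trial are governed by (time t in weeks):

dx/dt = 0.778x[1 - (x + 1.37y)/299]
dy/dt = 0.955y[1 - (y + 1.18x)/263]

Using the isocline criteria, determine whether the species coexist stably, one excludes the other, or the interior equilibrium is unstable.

Compare the nullcline intercepts: K1/α12 = 299/1.37 = 218 < K2 = 263; K2/α21 = 263/1.18 = 223 < K1 = 299.
Since both are reversed, neither can invade when rare; the interior point is a saddle.

unstable coexistence (outcome depends on initial conditions)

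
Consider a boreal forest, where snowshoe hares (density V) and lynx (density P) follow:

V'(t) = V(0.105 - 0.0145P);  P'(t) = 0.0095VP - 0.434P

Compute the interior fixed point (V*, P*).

Set dP/dt = 0 with P > 0: 0.0095V - 0.434 = 0, so V* = 0.434/0.0095 = 45.7.
Set dV/dt = 0 with V > 0: 0.105 - 0.0145P = 0, so P* = 0.105/0.0145 = 7.24.

V* ≈ 45.7, P* ≈ 7.24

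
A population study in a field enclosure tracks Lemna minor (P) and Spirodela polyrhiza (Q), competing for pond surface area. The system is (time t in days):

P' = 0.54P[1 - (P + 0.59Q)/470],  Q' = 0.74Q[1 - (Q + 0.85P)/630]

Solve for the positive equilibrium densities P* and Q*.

Setting both brackets to zero gives the nullclines P + 0.59Q = 470 and 0.85P + Q = 630.
Substituting Q = 630 - 0.85P into the first: P(1 - 0.59·0.85) = 470 - 0.59·630.
So P* = 98.3/0.499 = 197, and then Q* = 630 - 0.85·197 = 462.

P* ≈ 197, Q* ≈ 462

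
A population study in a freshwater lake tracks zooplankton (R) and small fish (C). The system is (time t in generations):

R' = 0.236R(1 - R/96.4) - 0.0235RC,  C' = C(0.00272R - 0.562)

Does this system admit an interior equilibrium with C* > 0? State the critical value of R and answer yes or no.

Threshold R = 207; K < 207, so no, the predator goes extinct.

The predator equation gives dC/dt > 0 only when R > 0.562/0.00272 = 207.
Without the predator, R → K = 96.4. Since 96.4 < 207, the predator cannot invade.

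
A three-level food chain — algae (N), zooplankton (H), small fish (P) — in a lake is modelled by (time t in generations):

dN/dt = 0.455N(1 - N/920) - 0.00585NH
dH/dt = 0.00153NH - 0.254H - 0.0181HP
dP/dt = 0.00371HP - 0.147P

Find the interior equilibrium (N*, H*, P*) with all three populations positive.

From dP/dt = 0: 0.00371H* = 0.147, so H* = 39.6.
From dN/dt = 0: 0.455(1 - N*/920) = 0.00585·39.6, giving N* = 920·(1 - 0.509) = 451.
From dH/dt = 0: 0.00153·451 - 0.254 = 0.0181P*, so P* = 0.437/0.0181 = 24.1.

N* ≈ 451, H* ≈ 39.6, P* ≈ 24.1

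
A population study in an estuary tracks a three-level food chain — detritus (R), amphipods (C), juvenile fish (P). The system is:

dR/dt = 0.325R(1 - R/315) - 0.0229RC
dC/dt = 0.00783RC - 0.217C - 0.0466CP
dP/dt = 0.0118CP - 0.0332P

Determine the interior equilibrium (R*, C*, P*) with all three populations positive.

From dP/dt = 0: 0.0118C* = 0.0332, so C* = 2.81.
From dR/dt = 0: 0.325(1 - R*/315) = 0.0229·2.81, giving R* = 315·(1 - 0.198) = 253.
From dC/dt = 0: 0.00783·253 - 0.217 = 0.0466P*, so P* = 1.76/0.0466 = 37.8.

R* ≈ 253, C* ≈ 2.81, P* ≈ 37.8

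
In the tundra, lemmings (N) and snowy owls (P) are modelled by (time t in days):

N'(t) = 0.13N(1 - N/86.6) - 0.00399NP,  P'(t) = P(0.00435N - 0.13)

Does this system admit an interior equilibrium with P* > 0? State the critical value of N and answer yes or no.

The predator equation gives dP/dt > 0 only when N > 0.13/0.00435 = 29.9.
Without the predator, N → K = 86.6. Since 86.6 > 29.9, the predator can invade and persist.

Threshold N = 29.9; K > 29.9, so yes, the predator persists.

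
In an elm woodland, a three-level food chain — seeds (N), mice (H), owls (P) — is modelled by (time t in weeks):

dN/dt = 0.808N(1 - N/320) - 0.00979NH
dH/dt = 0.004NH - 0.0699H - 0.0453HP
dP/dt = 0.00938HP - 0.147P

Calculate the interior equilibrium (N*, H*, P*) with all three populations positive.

N* ≈ 259, H* ≈ 15.7, P* ≈ 21.3

From dP/dt = 0: 0.00938H* = 0.147, so H* = 15.7.
From dN/dt = 0: 0.808(1 - N*/320) = 0.00979·15.7, giving N* = 320·(1 - 0.19) = 259.
From dH/dt = 0: 0.004·259 - 0.0699 = 0.0453P*, so P* = 0.967/0.0453 = 21.3.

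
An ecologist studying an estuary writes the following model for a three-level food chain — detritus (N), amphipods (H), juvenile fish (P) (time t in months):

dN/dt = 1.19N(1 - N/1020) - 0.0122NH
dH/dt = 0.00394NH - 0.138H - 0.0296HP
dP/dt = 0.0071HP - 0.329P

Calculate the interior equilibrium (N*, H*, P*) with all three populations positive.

N* ≈ 535, H* ≈ 46.3, P* ≈ 66.6

From dP/dt = 0: 0.0071H* = 0.329, so H* = 46.3.
From dN/dt = 0: 1.19(1 - N*/1020) = 0.0122·46.3, giving N* = 1020·(1 - 0.475) = 535.
From dH/dt = 0: 0.00394·535 - 0.138 = 0.0296P*, so P* = 1.97/0.0296 = 66.6.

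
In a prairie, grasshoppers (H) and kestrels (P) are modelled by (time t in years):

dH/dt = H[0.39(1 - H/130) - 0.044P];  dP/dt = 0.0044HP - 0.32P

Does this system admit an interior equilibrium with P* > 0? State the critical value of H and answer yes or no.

The predator equation gives dP/dt > 0 only when H > 0.32/0.0044 = 72.7.
Without the predator, H → K = 130. Since 130 > 72.7, the predator can invade and persist.

Threshold H = 72.7; K > 72.7, so yes, the predator persists.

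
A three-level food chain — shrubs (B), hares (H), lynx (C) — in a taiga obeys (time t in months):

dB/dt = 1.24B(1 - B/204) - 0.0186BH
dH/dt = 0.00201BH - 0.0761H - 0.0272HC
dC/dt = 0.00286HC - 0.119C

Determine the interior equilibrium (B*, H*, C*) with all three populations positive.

From dC/dt = 0: 0.00286H* = 0.119, so H* = 41.6.
From dB/dt = 0: 1.24(1 - B*/204) = 0.0186·41.6, giving B* = 204·(1 - 0.624) = 76.7.
From dH/dt = 0: 0.00201·76.7 - 0.0761 = 0.0272C*, so C* = 0.078/0.0272 = 2.87.

B* ≈ 76.7, H* ≈ 41.6, C* ≈ 2.87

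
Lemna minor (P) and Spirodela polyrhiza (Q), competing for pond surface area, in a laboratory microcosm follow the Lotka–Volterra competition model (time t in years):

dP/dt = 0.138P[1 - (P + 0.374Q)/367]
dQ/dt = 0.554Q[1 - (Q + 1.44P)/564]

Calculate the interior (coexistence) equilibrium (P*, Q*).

P* ≈ 338, Q* ≈ 77

Setting both brackets to zero gives the nullclines P + 0.374Q = 367 and 1.44P + Q = 564.
Substituting Q = 564 - 1.44P into the first: P(1 - 0.374·1.44) = 367 - 0.374·564.
So P* = 156/0.461 = 338, and then Q* = 564 - 1.44·338 = 77.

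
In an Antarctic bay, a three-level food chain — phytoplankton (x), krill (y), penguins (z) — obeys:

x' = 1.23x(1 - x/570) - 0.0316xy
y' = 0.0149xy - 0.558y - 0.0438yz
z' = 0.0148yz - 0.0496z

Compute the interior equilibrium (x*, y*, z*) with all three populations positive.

x* ≈ 521, y* ≈ 3.35, z* ≈ 164

From dz/dt = 0: 0.0148y* = 0.0496, so y* = 3.35.
From dx/dt = 0: 1.23(1 - x*/570) = 0.0316·3.35, giving x* = 570·(1 - 0.0861) = 521.
From dy/dt = 0: 0.0149·521 - 0.558 = 0.0438z*, so z* = 7.2/0.0438 = 164.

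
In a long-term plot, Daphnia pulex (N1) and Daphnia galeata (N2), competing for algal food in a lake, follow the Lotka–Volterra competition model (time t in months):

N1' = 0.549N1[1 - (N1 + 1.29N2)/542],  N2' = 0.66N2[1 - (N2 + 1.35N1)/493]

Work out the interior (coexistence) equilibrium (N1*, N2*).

N1* ≈ 127, N2* ≈ 322

Setting both brackets to zero gives the nullclines N1 + 1.29N2 = 542 and 1.35N1 + N2 = 493.
Substituting N2 = 493 - 1.35N1 into the first: N1(1 - 1.29·1.35) = 542 - 1.29·493.
So N1* = -94/-0.742 = 127, and then N2* = 493 - 1.35·127 = 322.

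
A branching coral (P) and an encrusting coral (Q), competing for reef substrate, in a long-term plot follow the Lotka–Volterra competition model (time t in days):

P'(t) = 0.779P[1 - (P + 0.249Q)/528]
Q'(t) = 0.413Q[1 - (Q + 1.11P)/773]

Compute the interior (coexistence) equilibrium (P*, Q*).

P* ≈ 464, Q* ≈ 258

Setting both brackets to zero gives the nullclines P + 0.249Q = 528 and 1.11P + Q = 773.
Substituting Q = 773 - 1.11P into the first: P(1 - 0.249·1.11) = 528 - 0.249·773.
So P* = 336/0.724 = 464, and then Q* = 773 - 1.11·464 = 258.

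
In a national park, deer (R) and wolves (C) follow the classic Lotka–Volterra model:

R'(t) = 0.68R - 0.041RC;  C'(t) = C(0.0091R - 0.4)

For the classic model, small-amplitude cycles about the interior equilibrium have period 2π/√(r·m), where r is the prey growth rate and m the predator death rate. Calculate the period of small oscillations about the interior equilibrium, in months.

T ≈ 12 months

Here r = 0.68 and m = 0.4, so r·m = 0.272.
ω = √0.272 = 0.522 per month, hence T = 2π/ω ≈ 12 months.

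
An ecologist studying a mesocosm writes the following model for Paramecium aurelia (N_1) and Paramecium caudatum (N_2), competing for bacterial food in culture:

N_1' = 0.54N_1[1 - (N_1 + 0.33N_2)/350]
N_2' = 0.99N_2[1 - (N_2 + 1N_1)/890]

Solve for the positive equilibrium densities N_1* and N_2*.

N_1* ≈ 84, N_2* ≈ 806

Setting both brackets to zero gives the nullclines N_1 + 0.33N_2 = 350 and 1N_1 + N_2 = 890.
Substituting N_2 = 890 - 1N_1 into the first: N_1(1 - 0.33·1) = 350 - 0.33·890.
So N_1* = 56.3/0.67 = 84, and then N_2* = 890 - 1·84 = 806.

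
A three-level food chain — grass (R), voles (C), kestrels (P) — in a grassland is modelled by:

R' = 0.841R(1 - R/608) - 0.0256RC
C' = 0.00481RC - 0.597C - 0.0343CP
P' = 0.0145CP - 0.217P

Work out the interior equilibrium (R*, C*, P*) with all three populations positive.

R* ≈ 331, C* ≈ 15, P* ≈ 29

From dP/dt = 0: 0.0145C* = 0.217, so C* = 15.
From dR/dt = 0: 0.841(1 - R*/608) = 0.0256·15, giving R* = 608·(1 - 0.456) = 331.
From dC/dt = 0: 0.00481·331 - 0.597 = 0.0343P*, so P* = 0.995/0.0343 = 29.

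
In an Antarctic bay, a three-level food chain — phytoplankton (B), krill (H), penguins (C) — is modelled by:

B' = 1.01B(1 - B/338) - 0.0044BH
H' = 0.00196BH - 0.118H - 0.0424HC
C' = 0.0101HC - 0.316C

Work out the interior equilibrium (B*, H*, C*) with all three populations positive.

From dC/dt = 0: 0.0101H* = 0.316, so H* = 31.3.
From dB/dt = 0: 1.01(1 - B*/338) = 0.0044·31.3, giving B* = 338·(1 - 0.136) = 292.
From dH/dt = 0: 0.00196·292 - 0.118 = 0.0424C*, so C* = 0.454/0.0424 = 10.7.

B* ≈ 292, H* ≈ 31.3, C* ≈ 10.7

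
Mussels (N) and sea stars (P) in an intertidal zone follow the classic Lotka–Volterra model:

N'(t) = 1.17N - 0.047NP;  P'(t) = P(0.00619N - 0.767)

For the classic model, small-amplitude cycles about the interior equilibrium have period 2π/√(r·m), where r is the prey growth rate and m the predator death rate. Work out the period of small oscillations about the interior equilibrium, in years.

Here r = 1.17 and m = 0.767, so r·m = 0.897.
ω = √0.897 = 0.947 per year, hence T = 2π/ω ≈ 6.63 years.

T ≈ 6.63 years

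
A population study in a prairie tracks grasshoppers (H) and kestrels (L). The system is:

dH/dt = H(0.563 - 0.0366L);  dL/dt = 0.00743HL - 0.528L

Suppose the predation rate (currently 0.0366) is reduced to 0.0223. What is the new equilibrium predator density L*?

At the interior fixed point, setting dH/dt = 0 with H > 0 fixes L* = (prey growth rate)/(HL coefficient) — independent of the other coefficients.
With the change, L* = 0.563/0.0223 = 25.2; it rises from 15.4.

L* ≈ 25.2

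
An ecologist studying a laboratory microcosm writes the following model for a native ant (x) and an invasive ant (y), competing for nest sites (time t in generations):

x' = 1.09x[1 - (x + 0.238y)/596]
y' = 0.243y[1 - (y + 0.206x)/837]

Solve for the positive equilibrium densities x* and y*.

Setting both brackets to zero gives the nullclines x + 0.238y = 596 and 0.206x + y = 837.
Substituting y = 837 - 0.206x into the first: x(1 - 0.238·0.206) = 596 - 0.238·837.
So x* = 397/0.951 = 417, and then y* = 837 - 0.206·417 = 751.

x* ≈ 417, y* ≈ 751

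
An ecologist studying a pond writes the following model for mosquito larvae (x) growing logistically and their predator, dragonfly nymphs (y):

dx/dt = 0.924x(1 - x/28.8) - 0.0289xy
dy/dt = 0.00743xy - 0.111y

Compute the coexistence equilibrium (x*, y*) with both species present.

x* ≈ 14.9, y* ≈ 15.4

From dy/dt = 0 with y > 0: 0.00743x* = 0.111, so x* = 14.9.
Substitute into dx/dt = 0: 0.924(1 - 14.9/28.8) = 0.0289y*.
The bracket is 0.481, giving y* = 0.445/0.0289 = 15.4.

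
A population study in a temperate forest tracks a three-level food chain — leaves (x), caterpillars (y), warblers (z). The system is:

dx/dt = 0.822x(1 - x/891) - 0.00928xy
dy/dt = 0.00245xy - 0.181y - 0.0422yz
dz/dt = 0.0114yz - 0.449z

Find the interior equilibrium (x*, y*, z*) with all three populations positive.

From dz/dt = 0: 0.0114y* = 0.449, so y* = 39.4.
From dx/dt = 0: 0.822(1 - x*/891) = 0.00928·39.4, giving x* = 891·(1 - 0.445) = 495.
From dy/dt = 0: 0.00245·495 - 0.181 = 0.0422z*, so z* = 1.03/0.0422 = 24.4.

x* ≈ 495, y* ≈ 39.4, z* ≈ 24.4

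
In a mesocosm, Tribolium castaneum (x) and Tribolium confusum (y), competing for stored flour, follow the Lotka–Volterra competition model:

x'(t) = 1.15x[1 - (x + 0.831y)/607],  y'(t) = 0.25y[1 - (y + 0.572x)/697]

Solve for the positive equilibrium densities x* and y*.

x* ≈ 53, y* ≈ 667

Setting both brackets to zero gives the nullclines x + 0.831y = 607 and 0.572x + y = 697.
Substituting y = 697 - 0.572x into the first: x(1 - 0.831·0.572) = 607 - 0.831·697.
So x* = 27.8/0.525 = 53, and then y* = 697 - 0.572·53 = 667.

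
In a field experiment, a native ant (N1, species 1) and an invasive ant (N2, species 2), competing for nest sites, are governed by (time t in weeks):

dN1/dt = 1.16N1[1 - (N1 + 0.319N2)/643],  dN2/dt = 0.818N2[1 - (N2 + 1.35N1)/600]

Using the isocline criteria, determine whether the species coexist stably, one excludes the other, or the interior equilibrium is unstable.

Compare the nullcline intercepts: K1/α12 = 643/0.319 = 2020 > K2 = 600; K2/α21 = 600/1.35 = 444 < K1 = 643.
Since the inequalities point opposite ways, species 1 can invade but species 2 cannot.

species 1 excludes species 2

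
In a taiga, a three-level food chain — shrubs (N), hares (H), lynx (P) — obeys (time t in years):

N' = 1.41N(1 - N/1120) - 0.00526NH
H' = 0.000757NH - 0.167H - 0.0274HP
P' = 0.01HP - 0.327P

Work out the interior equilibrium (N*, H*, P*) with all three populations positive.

N* ≈ 983, H* ≈ 32.7, P* ≈ 21.1

From dP/dt = 0: 0.01H* = 0.327, so H* = 32.7.
From dN/dt = 0: 1.41(1 - N*/1120) = 0.00526·32.7, giving N* = 1120·(1 - 0.122) = 983.
From dH/dt = 0: 0.000757·983 - 0.167 = 0.0274P*, so P* = 0.577/0.0274 = 21.1.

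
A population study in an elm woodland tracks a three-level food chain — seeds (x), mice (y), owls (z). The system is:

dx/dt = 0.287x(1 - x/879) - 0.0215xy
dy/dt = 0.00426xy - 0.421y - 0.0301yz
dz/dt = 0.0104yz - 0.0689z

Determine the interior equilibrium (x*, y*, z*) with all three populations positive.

From dz/dt = 0: 0.0104y* = 0.0689, so y* = 6.63.
From dx/dt = 0: 0.287(1 - x*/879) = 0.0215·6.63, giving x* = 879·(1 - 0.496) = 443.
From dy/dt = 0: 0.00426·443 - 0.421 = 0.0301z*, so z* = 1.47/0.0301 = 48.7.

x* ≈ 443, y* ≈ 6.63, z* ≈ 48.7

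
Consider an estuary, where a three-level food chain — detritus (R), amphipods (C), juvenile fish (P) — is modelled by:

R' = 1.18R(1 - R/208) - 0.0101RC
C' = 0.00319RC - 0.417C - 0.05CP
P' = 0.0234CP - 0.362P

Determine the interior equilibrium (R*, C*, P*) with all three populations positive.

R* ≈ 180, C* ≈ 15.5, P* ≈ 3.17

From dP/dt = 0: 0.0234C* = 0.362, so C* = 15.5.
From dR/dt = 0: 1.18(1 - R*/208) = 0.0101·15.5, giving R* = 208·(1 - 0.132) = 180.
From dC/dt = 0: 0.00319·180 - 0.417 = 0.05P*, so P* = 0.159/0.05 = 3.17.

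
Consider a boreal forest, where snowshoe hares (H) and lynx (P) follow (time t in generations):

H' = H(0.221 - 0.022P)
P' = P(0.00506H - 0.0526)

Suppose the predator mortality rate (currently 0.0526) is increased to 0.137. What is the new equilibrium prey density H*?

At the interior fixed point, setting dP/dt = 0 with P > 0 fixes H* = (predator death rate)/(HP coefficient) — independent of the other coefficients.
With the change, H* = 0.137/0.00506 = 27.1; it rises from 10.4.

H* ≈ 27.1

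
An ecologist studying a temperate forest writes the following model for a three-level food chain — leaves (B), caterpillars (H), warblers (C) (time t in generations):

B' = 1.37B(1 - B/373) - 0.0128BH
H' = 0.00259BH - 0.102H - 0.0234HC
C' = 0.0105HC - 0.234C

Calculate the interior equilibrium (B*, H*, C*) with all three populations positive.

B* ≈ 295, H* ≈ 22.3, C* ≈ 28.3

From dC/dt = 0: 0.0105H* = 0.234, so H* = 22.3.
From dB/dt = 0: 1.37(1 - B*/373) = 0.0128·22.3, giving B* = 373·(1 - 0.208) = 295.
From dH/dt = 0: 0.00259·295 - 0.102 = 0.0234C*, so C* = 0.663/0.0234 = 28.3.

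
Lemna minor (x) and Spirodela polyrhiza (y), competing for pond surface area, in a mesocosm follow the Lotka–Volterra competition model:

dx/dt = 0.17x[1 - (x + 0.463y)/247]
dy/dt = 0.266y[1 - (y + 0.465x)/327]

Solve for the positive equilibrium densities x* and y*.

Setting both brackets to zero gives the nullclines x + 0.463y = 247 and 0.465x + y = 327.
Substituting y = 327 - 0.465x into the first: x(1 - 0.463·0.465) = 247 - 0.463·327.
So x* = 95.6/0.785 = 122, and then y* = 327 - 0.465·122 = 270.

x* ≈ 122, y* ≈ 270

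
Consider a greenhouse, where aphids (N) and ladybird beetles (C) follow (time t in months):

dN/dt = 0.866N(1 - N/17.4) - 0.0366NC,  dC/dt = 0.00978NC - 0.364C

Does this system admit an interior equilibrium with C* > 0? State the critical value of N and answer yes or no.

The predator equation gives dC/dt > 0 only when N > 0.364/0.00978 = 37.2.
Without the predator, N → K = 17.4. Since 17.4 < 37.2, the predator cannot invade.

Threshold N = 37.2; K < 37.2, so no, the predator goes extinct.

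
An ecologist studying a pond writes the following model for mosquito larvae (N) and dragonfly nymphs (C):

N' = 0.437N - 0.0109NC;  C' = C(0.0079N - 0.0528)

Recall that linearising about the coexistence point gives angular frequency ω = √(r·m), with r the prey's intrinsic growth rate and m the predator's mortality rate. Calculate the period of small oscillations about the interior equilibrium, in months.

Here r = 0.437 and m = 0.0528, so r·m = 0.0231.
ω = √0.0231 = 0.152 per month, hence T = 2π/ω ≈ 41.4 months.

T ≈ 41.4 months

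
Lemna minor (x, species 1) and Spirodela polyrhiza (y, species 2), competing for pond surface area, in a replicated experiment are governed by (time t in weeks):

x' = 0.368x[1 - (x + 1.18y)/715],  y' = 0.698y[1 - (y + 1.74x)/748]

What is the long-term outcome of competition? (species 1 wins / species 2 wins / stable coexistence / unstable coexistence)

Compare the nullcline intercepts: K1/α12 = 715/1.18 = 606 < K2 = 748; K2/α21 = 748/1.74 = 430 < K1 = 715.
Since both are reversed, neither can invade when rare; the interior point is a saddle.

unstable coexistence (outcome depends on initial conditions)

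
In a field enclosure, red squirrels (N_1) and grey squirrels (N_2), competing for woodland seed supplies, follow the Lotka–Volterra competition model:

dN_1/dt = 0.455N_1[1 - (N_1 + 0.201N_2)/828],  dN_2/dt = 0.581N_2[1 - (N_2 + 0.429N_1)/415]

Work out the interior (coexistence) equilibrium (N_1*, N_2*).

Setting both brackets to zero gives the nullclines N_1 + 0.201N_2 = 828 and 0.429N_1 + N_2 = 415.
Substituting N_2 = 415 - 0.429N_1 into the first: N_1(1 - 0.201·0.429) = 828 - 0.201·415.
So N_1* = 745/0.914 = 815, and then N_2* = 415 - 0.429·815 = 65.4.

N_1* ≈ 815, N_2* ≈ 65.4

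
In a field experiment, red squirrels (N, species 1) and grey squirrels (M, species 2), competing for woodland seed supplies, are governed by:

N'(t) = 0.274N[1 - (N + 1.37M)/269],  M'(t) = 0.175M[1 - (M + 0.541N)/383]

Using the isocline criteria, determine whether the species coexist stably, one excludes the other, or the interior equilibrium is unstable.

species 2 excludes species 1

Compare the nullcline intercepts: K1/α12 = 269/1.37 = 196 < K2 = 383; K2/α21 = 383/0.541 = 708 > K1 = 269.
Since the inequalities point opposite ways, species 2 can invade but species 1 cannot.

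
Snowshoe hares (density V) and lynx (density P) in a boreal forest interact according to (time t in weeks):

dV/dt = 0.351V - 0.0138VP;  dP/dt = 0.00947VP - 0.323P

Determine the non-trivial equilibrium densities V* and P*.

Set dP/dt = 0 with P > 0: 0.00947V - 0.323 = 0, so V* = 0.323/0.00947 = 34.1.
Set dV/dt = 0 with V > 0: 0.351 - 0.0138P = 0, so P* = 0.351/0.0138 = 25.4.

V* ≈ 34.1, P* ≈ 25.4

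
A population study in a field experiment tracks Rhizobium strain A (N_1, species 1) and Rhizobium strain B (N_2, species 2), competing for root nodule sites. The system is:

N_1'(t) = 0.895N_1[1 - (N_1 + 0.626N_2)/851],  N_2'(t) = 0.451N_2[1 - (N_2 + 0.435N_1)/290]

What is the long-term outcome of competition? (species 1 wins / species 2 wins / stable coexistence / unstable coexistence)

Compare the nullcline intercepts: K1/α12 = 851/0.626 = 1360 > K2 = 290; K2/α21 = 290/0.435 = 667 < K1 = 851.
Since the inequalities point opposite ways, species 1 can invade but species 2 cannot.

species 1 excludes species 2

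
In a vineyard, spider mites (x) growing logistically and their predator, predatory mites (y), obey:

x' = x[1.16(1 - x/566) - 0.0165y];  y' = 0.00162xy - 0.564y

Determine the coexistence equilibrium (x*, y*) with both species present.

From dy/dt = 0 with y > 0: 0.00162x* = 0.564, so x* = 348.
Substitute into dx/dt = 0: 1.16(1 - 348/566) = 0.0165y*.
The bracket is 0.385, giving y* = 0.446/0.0165 = 27.1.

x* ≈ 348, y* ≈ 27.1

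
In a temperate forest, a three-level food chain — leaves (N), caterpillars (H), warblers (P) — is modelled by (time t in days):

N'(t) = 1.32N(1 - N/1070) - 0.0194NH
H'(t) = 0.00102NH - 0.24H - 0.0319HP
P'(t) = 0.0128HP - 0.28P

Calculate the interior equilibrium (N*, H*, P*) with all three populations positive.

N* ≈ 726, H* ≈ 21.9, P* ≈ 15.7

From dP/dt = 0: 0.0128H* = 0.28, so H* = 21.9.
From dN/dt = 0: 1.32(1 - N*/1070) = 0.0194·21.9, giving N* = 1070·(1 - 0.321) = 726.
From dH/dt = 0: 0.00102·726 - 0.24 = 0.0319P*, so P* = 0.501/0.0319 = 15.7.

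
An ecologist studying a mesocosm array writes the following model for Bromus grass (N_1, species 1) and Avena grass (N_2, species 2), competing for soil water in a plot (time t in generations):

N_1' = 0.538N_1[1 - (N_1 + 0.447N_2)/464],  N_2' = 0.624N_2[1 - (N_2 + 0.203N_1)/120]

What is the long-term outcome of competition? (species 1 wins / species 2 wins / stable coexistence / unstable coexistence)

stable coexistence

Compare the nullcline intercepts: K1/α12 = 464/0.447 = 1040 > K2 = 120; K2/α21 = 120/0.203 = 591 > K1 = 464.
Since both inequalities hold, each species can invade when rare, so the interior equilibrium is stable.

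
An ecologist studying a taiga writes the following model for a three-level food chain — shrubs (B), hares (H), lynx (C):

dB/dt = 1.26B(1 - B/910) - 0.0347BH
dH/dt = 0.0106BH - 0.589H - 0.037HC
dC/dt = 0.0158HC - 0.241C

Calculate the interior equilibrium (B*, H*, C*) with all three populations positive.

From dC/dt = 0: 0.0158H* = 0.241, so H* = 15.3.
From dB/dt = 0: 1.26(1 - B*/910) = 0.0347·15.3, giving B* = 910·(1 - 0.42) = 528.
From dH/dt = 0: 0.0106·528 - 0.589 = 0.037C*, so C* = 5.01/0.037 = 135.

B* ≈ 528, H* ≈ 15.3, C* ≈ 135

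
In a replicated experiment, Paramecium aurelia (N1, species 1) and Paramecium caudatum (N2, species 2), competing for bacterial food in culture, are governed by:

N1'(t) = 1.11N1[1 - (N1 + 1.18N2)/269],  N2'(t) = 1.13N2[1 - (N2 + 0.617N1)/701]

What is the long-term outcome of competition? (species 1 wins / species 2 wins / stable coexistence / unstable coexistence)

Compare the nullcline intercepts: K1/α12 = 269/1.18 = 228 < K2 = 701; K2/α21 = 701/0.617 = 1140 > K1 = 269.
Since the inequalities point opposite ways, species 2 can invade but species 1 cannot.

species 2 excludes species 1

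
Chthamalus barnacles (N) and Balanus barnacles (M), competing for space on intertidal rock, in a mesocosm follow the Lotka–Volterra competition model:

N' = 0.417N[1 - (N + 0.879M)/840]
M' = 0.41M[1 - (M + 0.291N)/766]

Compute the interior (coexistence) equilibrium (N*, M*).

Setting both brackets to zero gives the nullclines N + 0.879M = 840 and 0.291N + M = 766.
Substituting M = 766 - 0.291N into the first: N(1 - 0.879·0.291) = 840 - 0.879·766.
So N* = 167/0.744 = 224, and then M* = 766 - 0.291·224 = 701.

N* ≈ 224, M* ≈ 701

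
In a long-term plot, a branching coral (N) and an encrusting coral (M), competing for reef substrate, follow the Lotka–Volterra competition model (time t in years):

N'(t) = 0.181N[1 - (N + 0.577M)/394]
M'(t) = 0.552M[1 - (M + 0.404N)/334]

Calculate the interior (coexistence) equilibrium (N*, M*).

N* ≈ 262, M* ≈ 228

Setting both brackets to zero gives the nullclines N + 0.577M = 394 and 0.404N + M = 334.
Substituting M = 334 - 0.404N into the first: N(1 - 0.577·0.404) = 394 - 0.577·334.
So N* = 201/0.767 = 262, and then M* = 334 - 0.404·262 = 228.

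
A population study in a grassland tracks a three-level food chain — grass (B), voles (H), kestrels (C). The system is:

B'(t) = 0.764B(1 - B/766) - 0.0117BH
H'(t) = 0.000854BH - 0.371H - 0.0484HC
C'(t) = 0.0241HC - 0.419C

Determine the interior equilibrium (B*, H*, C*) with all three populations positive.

From dC/dt = 0: 0.0241H* = 0.419, so H* = 17.4.
From dB/dt = 0: 0.764(1 - B*/766) = 0.0117·17.4, giving B* = 766·(1 - 0.266) = 562.
From dH/dt = 0: 0.000854·562 - 0.371 = 0.0484C*, so C* = 0.109/0.0484 = 2.25.

B* ≈ 562, H* ≈ 17.4, C* ≈ 2.25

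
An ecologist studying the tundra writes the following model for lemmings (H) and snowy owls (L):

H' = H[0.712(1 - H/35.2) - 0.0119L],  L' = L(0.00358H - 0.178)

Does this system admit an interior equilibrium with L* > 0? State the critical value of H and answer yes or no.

Threshold H = 49.7; K < 49.7, so no, the predator goes extinct.

The predator equation gives dL/dt > 0 only when H > 0.178/0.00358 = 49.7.
Without the predator, H → K = 35.2. Since 35.2 < 49.7, the predator cannot invade.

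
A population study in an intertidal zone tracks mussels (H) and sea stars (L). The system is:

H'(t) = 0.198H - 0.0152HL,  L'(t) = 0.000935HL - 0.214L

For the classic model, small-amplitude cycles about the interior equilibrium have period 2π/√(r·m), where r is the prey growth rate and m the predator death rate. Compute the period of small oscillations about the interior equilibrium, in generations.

Here r = 0.198 and m = 0.214, so r·m = 0.0424.
ω = √0.0424 = 0.206 per generation, hence T = 2π/ω ≈ 30.5 generations.

T ≈ 30.5 generations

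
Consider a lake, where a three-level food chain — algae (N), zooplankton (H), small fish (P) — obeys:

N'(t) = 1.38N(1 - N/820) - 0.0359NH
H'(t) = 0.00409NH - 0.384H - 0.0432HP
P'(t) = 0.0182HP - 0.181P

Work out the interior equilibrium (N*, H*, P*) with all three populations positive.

From dP/dt = 0: 0.0182H* = 0.181, so H* = 9.95.
From dN/dt = 0: 1.38(1 - N*/820) = 0.0359·9.95, giving N* = 820·(1 - 0.259) = 608.
From dH/dt = 0: 0.00409·608 - 0.384 = 0.0432P*, so P* = 2.1/0.0432 = 48.7.

N* ≈ 608, H* ≈ 9.95, P* ≈ 48.7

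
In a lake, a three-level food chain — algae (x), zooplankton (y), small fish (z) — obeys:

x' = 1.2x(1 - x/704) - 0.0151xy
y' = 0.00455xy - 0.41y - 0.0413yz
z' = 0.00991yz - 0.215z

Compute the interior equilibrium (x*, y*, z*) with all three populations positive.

x* ≈ 512, y* ≈ 21.7, z* ≈ 46.5

From dz/dt = 0: 0.00991y* = 0.215, so y* = 21.7.
From dx/dt = 0: 1.2(1 - x*/704) = 0.0151·21.7, giving x* = 704·(1 - 0.273) = 512.
From dy/dt = 0: 0.00455·512 - 0.41 = 0.0413z*, so z* = 1.92/0.0413 = 46.5.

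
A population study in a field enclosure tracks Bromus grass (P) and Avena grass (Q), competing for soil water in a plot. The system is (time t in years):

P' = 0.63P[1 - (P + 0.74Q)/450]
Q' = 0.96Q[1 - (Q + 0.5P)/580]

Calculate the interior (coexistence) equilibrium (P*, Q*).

Setting both brackets to zero gives the nullclines P + 0.74Q = 450 and 0.5P + Q = 580.
Substituting Q = 580 - 0.5P into the first: P(1 - 0.74·0.5) = 450 - 0.74·580.
So P* = 20.8/0.63 = 33, and then Q* = 580 - 0.5·33 = 563.

P* ≈ 33, Q* ≈ 563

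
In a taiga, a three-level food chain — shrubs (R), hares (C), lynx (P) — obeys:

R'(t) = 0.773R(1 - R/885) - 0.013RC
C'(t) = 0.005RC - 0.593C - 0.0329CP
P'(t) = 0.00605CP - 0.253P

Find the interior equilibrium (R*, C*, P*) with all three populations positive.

R* ≈ 263, C* ≈ 41.8, P* ≈ 21.9

From dP/dt = 0: 0.00605C* = 0.253, so C* = 41.8.
From dR/dt = 0: 0.773(1 - R*/885) = 0.013·41.8, giving R* = 885·(1 - 0.703) = 263.
From dC/dt = 0: 0.005·263 - 0.593 = 0.0329P*, so P* = 0.72/0.0329 = 21.9.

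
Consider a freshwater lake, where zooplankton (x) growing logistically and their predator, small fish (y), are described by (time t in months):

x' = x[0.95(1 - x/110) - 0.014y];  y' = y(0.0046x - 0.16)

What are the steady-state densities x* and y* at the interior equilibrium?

From dy/dt = 0 with y > 0: 0.0046x* = 0.16, so x* = 34.8.
Substitute into dx/dt = 0: 0.95(1 - 34.8/110) = 0.014y*.
The bracket is 0.684, giving y* = 0.65/0.014 = 46.4.

x* ≈ 34.8, y* ≈ 46.4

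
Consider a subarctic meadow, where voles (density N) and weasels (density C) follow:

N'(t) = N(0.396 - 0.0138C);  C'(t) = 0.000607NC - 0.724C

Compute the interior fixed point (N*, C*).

N* ≈ 1190, C* ≈ 28.7

Set dC/dt = 0 with C > 0: 0.000607N - 0.724 = 0, so N* = 0.724/0.000607 = 1190.
Set dN/dt = 0 with N > 0: 0.396 - 0.0138C = 0, so C* = 0.396/0.0138 = 28.7.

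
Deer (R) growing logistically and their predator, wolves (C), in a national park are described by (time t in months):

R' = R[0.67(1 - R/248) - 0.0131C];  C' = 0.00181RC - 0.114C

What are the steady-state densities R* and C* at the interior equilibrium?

R* ≈ 63, C* ≈ 38.2

From dC/dt = 0 with C > 0: 0.00181R* = 0.114, so R* = 63.
Substitute into dR/dt = 0: 0.67(1 - 63/248) = 0.0131C*.
The bracket is 0.746, giving C* = 0.5/0.0131 = 38.2.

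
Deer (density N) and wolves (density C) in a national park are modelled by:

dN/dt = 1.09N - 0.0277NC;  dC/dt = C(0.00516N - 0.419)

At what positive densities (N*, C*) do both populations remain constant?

N* ≈ 81.2, C* ≈ 39.4

Set dC/dt = 0 with C > 0: 0.00516N - 0.419 = 0, so N* = 0.419/0.00516 = 81.2.
Set dN/dt = 0 with N > 0: 1.09 - 0.0277C = 0, so C* = 1.09/0.0277 = 39.4.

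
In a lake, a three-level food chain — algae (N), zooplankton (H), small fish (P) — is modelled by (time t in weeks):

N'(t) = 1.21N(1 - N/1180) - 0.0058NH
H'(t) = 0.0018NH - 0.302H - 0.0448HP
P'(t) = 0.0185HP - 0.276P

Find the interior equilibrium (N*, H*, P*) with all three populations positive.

N* ≈ 1100, H* ≈ 14.9, P* ≈ 37.3

From dP/dt = 0: 0.0185H* = 0.276, so H* = 14.9.
From dN/dt = 0: 1.21(1 - N*/1180) = 0.0058·14.9, giving N* = 1180·(1 - 0.0715) = 1100.
From dH/dt = 0: 0.0018·1100 - 0.302 = 0.0448P*, so P* = 1.67/0.0448 = 37.3.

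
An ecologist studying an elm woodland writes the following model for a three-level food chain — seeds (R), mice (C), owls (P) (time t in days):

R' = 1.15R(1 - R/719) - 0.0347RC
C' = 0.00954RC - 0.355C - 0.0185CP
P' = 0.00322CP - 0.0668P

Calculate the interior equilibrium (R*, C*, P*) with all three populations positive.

R* ≈ 269, C* ≈ 20.7, P* ≈ 119

From dP/dt = 0: 0.00322C* = 0.0668, so C* = 20.7.
From dR/dt = 0: 1.15(1 - R*/719) = 0.0347·20.7, giving R* = 719·(1 - 0.626) = 269.
From dC/dt = 0: 0.00954·269 - 0.355 = 0.0185P*, so P* = 2.21/0.0185 = 119.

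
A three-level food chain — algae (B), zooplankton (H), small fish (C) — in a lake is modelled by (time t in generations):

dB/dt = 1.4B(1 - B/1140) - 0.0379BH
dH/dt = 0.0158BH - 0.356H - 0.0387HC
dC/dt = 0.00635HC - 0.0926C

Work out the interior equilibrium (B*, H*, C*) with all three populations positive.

From dC/dt = 0: 0.00635H* = 0.0926, so H* = 14.6.
From dB/dt = 0: 1.4(1 - B*/1140) = 0.0379·14.6, giving B* = 1140·(1 - 0.395) = 690.
From dH/dt = 0: 0.0158·690 - 0.356 = 0.0387C*, so C* = 10.5/0.0387 = 272.

B* ≈ 690, H* ≈ 14.6, C* ≈ 272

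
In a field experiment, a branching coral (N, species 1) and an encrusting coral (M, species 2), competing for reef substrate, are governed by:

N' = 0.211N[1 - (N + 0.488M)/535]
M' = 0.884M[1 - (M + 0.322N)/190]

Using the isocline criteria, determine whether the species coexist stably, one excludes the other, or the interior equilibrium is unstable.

Compare the nullcline intercepts: K1/α12 = 535/0.488 = 1100 > K2 = 190; K2/α21 = 190/0.322 = 590 > K1 = 535.
Since both inequalities hold, each species can invade when rare, so the interior equilibrium is stable.

stable coexistence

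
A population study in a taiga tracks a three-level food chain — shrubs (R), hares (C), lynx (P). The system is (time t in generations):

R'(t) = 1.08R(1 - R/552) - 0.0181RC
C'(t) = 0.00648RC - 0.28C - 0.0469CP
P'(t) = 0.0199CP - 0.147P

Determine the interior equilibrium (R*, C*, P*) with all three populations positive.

From dP/dt = 0: 0.0199C* = 0.147, so C* = 7.39.
From dR/dt = 0: 1.08(1 - R*/552) = 0.0181·7.39, giving R* = 552·(1 - 0.124) = 484.
From dC/dt = 0: 0.00648·484 - 0.28 = 0.0469P*, so P* = 2.85/0.0469 = 60.9.

R* ≈ 484, C* ≈ 7.39, P* ≈ 60.9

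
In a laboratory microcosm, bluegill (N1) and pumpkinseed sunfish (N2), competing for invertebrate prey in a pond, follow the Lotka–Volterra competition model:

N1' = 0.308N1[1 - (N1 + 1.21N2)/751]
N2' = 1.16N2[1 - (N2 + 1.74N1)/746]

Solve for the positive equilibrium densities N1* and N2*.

Setting both brackets to zero gives the nullclines N1 + 1.21N2 = 751 and 1.74N1 + N2 = 746.
Substituting N2 = 746 - 1.74N1 into the first: N1(1 - 1.21·1.74) = 751 - 1.21·746.
So N1* = -152/-1.11 = 137, and then N2* = 746 - 1.74·137 = 507.

N1* ≈ 137, N2* ≈ 507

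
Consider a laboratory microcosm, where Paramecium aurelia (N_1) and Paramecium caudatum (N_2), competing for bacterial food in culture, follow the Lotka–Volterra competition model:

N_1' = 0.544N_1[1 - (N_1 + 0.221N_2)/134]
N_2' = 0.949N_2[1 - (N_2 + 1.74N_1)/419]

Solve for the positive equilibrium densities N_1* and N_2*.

Setting both brackets to zero gives the nullclines N_1 + 0.221N_2 = 134 and 1.74N_1 + N_2 = 419.
Substituting N_2 = 419 - 1.74N_1 into the first: N_1(1 - 0.221·1.74) = 134 - 0.221·419.
So N_1* = 41.4/0.615 = 67.3, and then N_2* = 419 - 1.74·67.3 = 302.

N_1* ≈ 67.3, N_2* ≈ 302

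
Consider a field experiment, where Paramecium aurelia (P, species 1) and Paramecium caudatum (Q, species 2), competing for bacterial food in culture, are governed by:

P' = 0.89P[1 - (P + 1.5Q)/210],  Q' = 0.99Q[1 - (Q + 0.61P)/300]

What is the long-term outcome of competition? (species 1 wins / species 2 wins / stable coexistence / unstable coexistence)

species 2 excludes species 1

Compare the nullcline intercepts: K1/α12 = 210/1.5 = 140 < K2 = 300; K2/α21 = 300/0.61 = 492 > K1 = 210.
Since the inequalities point opposite ways, species 2 can invade but species 1 cannot.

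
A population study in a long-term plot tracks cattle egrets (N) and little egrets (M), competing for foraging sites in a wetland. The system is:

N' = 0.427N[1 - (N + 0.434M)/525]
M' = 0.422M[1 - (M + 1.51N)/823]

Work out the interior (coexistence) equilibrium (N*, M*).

N* ≈ 487, M* ≈ 87.8

Setting both brackets to zero gives the nullclines N + 0.434M = 525 and 1.51N + M = 823.
Substituting M = 823 - 1.51N into the first: N(1 - 0.434·1.51) = 525 - 0.434·823.
So N* = 168/0.345 = 487, and then M* = 823 - 1.51·487 = 87.8.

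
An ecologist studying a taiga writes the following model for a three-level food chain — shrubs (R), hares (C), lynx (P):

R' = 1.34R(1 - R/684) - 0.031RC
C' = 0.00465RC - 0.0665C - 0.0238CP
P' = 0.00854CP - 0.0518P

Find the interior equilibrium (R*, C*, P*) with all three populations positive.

R* ≈ 588, C* ≈ 6.07, P* ≈ 112

From dP/dt = 0: 0.00854C* = 0.0518, so C* = 6.07.
From dR/dt = 0: 1.34(1 - R*/684) = 0.031·6.07, giving R* = 684·(1 - 0.14) = 588.
From dC/dt = 0: 0.00465·588 - 0.0665 = 0.0238P*, so P* = 2.67/0.0238 = 112.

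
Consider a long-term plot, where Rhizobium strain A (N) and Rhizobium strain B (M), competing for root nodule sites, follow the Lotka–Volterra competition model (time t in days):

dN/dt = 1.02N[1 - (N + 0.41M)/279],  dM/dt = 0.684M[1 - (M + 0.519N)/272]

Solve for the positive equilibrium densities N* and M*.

N* ≈ 213, M* ≈ 162

Setting both brackets to zero gives the nullclines N + 0.41M = 279 and 0.519N + M = 272.
Substituting M = 272 - 0.519N into the first: N(1 - 0.41·0.519) = 279 - 0.41·272.
So N* = 167/0.787 = 213, and then M* = 272 - 0.519·213 = 162.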